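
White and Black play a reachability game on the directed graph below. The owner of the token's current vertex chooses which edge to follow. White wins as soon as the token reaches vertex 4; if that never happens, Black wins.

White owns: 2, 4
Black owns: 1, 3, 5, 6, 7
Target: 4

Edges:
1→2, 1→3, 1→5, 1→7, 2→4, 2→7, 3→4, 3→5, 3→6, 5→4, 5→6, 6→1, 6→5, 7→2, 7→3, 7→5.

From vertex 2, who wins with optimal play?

A0 = {4}
A1: add {2} — 2 (White) has 2→4.
A2 = A1; e.g. 1 (Black) can still go to 3. Fixed point.
2 ∈ A1, so White can force the target.

White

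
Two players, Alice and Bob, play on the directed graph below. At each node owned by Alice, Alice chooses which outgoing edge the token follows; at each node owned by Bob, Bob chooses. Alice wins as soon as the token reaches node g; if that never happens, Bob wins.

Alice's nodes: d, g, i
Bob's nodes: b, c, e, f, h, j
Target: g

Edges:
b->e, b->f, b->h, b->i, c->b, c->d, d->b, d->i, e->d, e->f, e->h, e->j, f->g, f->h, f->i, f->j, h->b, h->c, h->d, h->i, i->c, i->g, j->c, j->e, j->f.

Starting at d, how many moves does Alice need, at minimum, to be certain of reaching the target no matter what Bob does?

A0 = {g}
A1: add {i} — i (Alice) has i→g.
A2: add {d} — d (Alice) has d→i.
A3 = A2; e.g. b (Bob) can still go to e. Fixed point.
d enters the attractor at level 2, so Alice can force the target in 2 moves from there.

2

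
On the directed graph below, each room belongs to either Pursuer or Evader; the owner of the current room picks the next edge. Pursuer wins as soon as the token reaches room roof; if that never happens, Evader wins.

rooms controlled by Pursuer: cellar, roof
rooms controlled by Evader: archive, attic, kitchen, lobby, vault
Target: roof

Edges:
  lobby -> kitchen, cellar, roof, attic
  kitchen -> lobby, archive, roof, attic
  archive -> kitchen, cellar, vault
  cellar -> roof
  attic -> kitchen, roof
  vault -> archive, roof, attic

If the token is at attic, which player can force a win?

A0 = {roof}
A1: add {cellar} — cellar (Pursuer) has cellar→roof.
A2 = A1; e.g. lobby (Evader) can still go to kitchen. Fixed point.
attic never enters the attractor, so Evader can avoid the target forever.

Evader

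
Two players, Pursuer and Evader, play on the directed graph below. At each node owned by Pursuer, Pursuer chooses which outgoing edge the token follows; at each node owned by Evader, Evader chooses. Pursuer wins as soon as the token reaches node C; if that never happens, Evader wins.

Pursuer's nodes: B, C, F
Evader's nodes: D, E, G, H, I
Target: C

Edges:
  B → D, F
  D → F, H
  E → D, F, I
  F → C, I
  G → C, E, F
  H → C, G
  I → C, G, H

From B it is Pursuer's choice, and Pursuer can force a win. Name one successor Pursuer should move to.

F

A0 = {C}
A1: add {F} — F (Pursuer) has F→C.
A2: add {B} — B (Pursuer) has B→F.
A3 = A2; e.g. D (Evader) can still go to H. Fixed point.
From B, successor F is in the attractor (rank 1); the other successor D is not.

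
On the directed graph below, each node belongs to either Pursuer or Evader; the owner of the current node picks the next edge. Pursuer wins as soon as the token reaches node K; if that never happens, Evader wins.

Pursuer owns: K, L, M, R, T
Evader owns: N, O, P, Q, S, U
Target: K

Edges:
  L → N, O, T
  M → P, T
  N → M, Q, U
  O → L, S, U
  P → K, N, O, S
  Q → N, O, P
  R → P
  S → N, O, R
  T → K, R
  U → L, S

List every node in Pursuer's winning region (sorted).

K, L, M, T

A0 = {K}
A1: add {T} — T (Pursuer) has T→K.
A2: add {L, M} — L (Pursuer) has L→T; M (Pursuer) has M→T.
A3 = A2; e.g. N (Evader) can still go to Q. Fixed point.
Pursuer's winning region = {K, L, M, T}.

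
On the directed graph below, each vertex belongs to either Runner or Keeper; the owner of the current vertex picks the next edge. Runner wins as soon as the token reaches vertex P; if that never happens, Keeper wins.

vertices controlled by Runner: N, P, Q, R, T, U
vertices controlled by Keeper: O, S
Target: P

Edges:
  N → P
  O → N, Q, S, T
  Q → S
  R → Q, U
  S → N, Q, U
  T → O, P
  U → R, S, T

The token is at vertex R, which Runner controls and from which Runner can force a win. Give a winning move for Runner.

A0 = {P}
A1: add {N, T} — N (Runner) has N→P; T (Runner) has T→P.
A2: add {U} — U (Runner) has U→T.
A3: add {R} — R (Runner) has R→U.
A4 = A3; e.g. O (Keeper) can still go to Q. Fixed point.
From R, successor U is in the attractor (rank 2); the other successor Q is not.

U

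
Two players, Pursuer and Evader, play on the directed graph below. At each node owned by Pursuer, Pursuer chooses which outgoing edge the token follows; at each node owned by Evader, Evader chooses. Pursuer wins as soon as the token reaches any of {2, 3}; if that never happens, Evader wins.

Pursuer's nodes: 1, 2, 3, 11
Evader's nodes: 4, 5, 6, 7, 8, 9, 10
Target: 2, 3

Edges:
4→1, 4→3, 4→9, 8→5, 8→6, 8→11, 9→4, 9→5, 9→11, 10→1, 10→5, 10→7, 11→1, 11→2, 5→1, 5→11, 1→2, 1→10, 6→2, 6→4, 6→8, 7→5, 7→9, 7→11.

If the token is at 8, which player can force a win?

A0 = {2, 3}
A1: add {1, 11} — 1 (Pursuer) has 1→2; 11 (Pursuer) has 11→2.
A2: add {5} — 5 (Evader): all of {1, 11} already in.
A3 = A2; e.g. 4 (Evader) can still go to 9. Fixed point.
8 never enters the attractor, so Evader can avoid the target forever.

Evader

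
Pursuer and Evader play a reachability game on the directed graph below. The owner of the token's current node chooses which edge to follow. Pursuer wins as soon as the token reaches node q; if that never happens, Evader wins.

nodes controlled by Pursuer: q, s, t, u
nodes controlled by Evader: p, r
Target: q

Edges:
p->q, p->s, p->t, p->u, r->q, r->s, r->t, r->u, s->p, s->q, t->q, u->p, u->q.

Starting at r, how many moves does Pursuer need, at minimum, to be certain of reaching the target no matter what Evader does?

A0 = {q}
A1: add {s, t, u} — s (Pursuer) has s→q; t (Pursuer) has t→q; u (Pursuer) has u→q.
A2: add {p, r} — p (Evader): all of {q, s, t, u} already in; r (Evader): all of {q, s, t, u} already in.
A2 = all vertices. Fixed point.
r enters the attractor at level 2, so Pursuer can force the target in 2 moves from there.

2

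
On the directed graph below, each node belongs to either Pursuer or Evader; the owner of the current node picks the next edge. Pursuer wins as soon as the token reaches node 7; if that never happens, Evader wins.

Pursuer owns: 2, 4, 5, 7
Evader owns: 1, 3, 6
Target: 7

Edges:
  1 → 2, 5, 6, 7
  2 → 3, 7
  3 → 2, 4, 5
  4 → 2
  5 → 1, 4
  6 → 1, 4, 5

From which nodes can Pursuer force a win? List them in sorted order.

2, 3, 4, 5, 7

A0 = {7}
A1: add {2} — 2 (Pursuer) has 2→7.
A2: add {4} — 4 (Pursuer) has 4→2.
A3: add {5} — 5 (Pursuer) has 5→4.
A4: add {3} — 3 (Evader): all of {2, 4, 5} already in.
A5 = A4; e.g. 1 (Evader) can still go to 6. Fixed point.
Pursuer's winning region = {2, 3, 4, 5, 7}.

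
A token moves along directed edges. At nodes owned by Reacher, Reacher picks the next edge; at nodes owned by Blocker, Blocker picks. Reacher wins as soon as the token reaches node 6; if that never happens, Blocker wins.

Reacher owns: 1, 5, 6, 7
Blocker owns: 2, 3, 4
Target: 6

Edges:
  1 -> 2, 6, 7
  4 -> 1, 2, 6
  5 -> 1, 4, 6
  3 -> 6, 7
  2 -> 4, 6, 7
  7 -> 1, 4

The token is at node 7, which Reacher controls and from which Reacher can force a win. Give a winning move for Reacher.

1

A0 = {6}
A1: add {1, 5} — 1 (Reacher) has 1→6; 5 (Reacher) has 5→6.
A2: add {7} — 7 (Reacher) has 7→1.
A3: add {3} — 3 (Blocker): all of {6, 7} already in.
A4 = A3; e.g. 2 (Blocker) can still go to 4. Fixed point.
From 7, successor 1 is in the attractor (rank 1); the other successor 4 is not.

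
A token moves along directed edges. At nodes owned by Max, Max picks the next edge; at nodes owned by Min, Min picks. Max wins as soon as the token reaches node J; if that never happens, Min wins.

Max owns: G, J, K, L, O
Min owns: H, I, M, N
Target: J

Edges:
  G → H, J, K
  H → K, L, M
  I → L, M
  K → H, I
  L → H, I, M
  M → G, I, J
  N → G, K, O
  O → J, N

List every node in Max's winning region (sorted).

A0 = {J}
A1: add {G, O} — G (Max) has G→J; O (Max) has O→J.
A2 = A1; e.g. H (Min) can still go to K. Fixed point.
Max's winning region = {G, J, O}.

G, J, O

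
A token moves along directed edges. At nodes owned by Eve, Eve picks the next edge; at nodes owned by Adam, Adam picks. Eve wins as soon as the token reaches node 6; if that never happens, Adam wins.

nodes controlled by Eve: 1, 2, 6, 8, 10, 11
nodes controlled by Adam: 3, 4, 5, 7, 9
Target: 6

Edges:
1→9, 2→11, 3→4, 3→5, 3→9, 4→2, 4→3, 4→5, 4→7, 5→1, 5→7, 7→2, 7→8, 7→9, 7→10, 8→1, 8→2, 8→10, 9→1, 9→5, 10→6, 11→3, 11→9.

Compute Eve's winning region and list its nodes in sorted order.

6, 8, 10

A0 = {6}
A1: add {10} — 10 (Eve) has 10→6.
A2: add {8} — 8 (Eve) has 8→10.
A3 = A2; e.g. 1 (Eve) has no edge into A2. Fixed point.
Eve's winning region = {6, 8, 10}.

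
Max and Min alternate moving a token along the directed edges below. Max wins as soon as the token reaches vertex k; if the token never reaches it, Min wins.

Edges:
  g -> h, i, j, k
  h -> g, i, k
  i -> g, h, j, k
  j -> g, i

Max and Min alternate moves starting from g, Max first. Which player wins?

Track states (vertex, player-to-move).
A0 = {(k,Max), (k,Min)}
A1: add {(g,Max), (h,Max), (i,Max)}.
(g,Max) ∈ A1 ⇒ Max forces the target.

Max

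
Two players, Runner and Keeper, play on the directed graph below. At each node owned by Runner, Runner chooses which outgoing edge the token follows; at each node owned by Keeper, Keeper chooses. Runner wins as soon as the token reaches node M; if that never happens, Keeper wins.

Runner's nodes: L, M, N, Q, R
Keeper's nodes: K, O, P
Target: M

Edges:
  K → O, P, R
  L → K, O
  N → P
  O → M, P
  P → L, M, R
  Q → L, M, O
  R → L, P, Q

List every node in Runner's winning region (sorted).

M, Q, R

A0 = {M}
A1: add {Q} — Q (Runner) has Q→M.
A2: add {R} — R (Runner) has R→Q.
A3 = A2; e.g. K (Keeper) can still go to O. Fixed point.
Runner's winning region = {M, Q, R}.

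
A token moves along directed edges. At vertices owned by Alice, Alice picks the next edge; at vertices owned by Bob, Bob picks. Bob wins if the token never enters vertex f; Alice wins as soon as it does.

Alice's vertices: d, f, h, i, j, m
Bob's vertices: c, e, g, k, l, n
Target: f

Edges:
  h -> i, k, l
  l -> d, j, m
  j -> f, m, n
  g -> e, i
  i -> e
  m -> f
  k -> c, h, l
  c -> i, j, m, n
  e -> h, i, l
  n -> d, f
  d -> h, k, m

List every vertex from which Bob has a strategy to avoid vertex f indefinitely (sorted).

c, e, g, i, k

A0 = {f}
A1: add {j, m} — j (Alice) has j→f; m (Alice) has m→f.
A2: add {d} — d (Alice) has d→m.
A3: add {l, n} — l (Bob): all of {d, j, m} already in; n (Bob): all of {d, f} already in.
A4: add {h} — h (Alice) has h→l.
A5 = A4; e.g. c (Bob) can still go to i. Fixed point.
Alice's attractor = {d, f, h, j, l, m, n}; Bob avoids the target exactly from the complement.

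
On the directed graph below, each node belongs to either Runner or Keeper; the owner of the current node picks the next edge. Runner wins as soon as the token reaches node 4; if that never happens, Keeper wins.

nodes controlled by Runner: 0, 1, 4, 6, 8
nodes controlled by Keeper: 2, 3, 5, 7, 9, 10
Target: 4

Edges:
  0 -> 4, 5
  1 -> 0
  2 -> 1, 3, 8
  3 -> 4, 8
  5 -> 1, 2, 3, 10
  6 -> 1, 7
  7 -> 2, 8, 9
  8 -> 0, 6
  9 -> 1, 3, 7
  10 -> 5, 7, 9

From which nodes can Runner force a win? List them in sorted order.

0, 1, 2, 3, 4, 6, 8

A0 = {4}
A1: add {0} — 0 (Runner) has 0→4.
A2: add {1, 8} — 1 (Runner) has 1→0; 8 (Runner) has 8→0.
A3: add {3, 6} — 3 (Keeper): all of {4, 8} already in; 6 (Runner) has 6→1.
A4: add {2} — 2 (Keeper): all of {1, 3, 8} already in.
A5 = A4; e.g. 5 (Keeper) can still go to 10. Fixed point.
Runner's winning region = {0, 1, 2, 3, 4, 6, 8}.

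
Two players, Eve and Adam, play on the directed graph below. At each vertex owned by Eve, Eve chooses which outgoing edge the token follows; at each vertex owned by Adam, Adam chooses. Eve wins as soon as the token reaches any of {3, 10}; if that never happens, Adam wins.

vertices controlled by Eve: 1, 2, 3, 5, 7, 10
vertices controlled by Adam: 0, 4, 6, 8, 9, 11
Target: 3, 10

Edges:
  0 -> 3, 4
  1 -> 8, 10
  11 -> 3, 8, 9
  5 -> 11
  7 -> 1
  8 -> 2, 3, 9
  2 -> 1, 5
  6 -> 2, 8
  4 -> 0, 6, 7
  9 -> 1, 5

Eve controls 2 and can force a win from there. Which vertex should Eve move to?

1

A0 = {3, 10}
A1: add {1} — 1 (Eve) has 1→10.
A2: add {2, 7} — 2 (Eve) has 2→1; 7 (Eve) has 7→1.
A3 = A2; e.g. 0 (Adam) can still go to 4. Fixed point.
From 2, successor 1 is in the attractor (rank 1); the other successor 5 is not.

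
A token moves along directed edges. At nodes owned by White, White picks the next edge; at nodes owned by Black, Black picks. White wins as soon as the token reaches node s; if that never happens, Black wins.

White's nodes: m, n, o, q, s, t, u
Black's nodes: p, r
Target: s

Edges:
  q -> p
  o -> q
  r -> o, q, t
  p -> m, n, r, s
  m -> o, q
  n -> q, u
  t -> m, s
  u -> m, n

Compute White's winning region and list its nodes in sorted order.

s, t

A0 = {s}
A1: add {t} — t (White) has t→s.
A2 = A1; e.g. m (White) has no edge into A1. Fixed point.
White's winning region = {s, t}.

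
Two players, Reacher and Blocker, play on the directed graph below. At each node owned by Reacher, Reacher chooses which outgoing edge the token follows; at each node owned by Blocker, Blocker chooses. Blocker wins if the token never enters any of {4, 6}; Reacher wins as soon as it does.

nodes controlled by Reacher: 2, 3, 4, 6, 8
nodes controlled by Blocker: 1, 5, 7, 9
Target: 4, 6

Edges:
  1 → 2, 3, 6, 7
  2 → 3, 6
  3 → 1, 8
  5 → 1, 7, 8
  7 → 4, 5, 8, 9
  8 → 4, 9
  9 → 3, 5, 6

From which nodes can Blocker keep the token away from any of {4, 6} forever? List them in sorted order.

1, 5, 7, 9

A0 = {4, 6}
A1: add {2, 8} — 2 (Reacher) has 2→6; 8 (Reacher) has 8→4.
A2: add {3} — 3 (Reacher) has 3→8.
A3 = A2; e.g. 1 (Blocker) can still go to 7. Fixed point.
Reacher's attractor = {2, 3, 4, 6, 8}; Blocker avoids the target exactly from the complement.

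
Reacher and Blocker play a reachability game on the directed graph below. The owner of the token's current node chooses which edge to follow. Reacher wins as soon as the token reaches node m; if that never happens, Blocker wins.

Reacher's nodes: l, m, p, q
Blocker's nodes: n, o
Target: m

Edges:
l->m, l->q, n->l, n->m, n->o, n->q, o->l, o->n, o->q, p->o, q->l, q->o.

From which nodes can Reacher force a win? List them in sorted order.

A0 = {m}
A1: add {l} — l (Reacher) has l→m.
A2: add {q} — q (Reacher) has q→l.
A3 = A2; e.g. n (Blocker) can still go to o. Fixed point.
Reacher's winning region = {l, m, q}.

l, m, q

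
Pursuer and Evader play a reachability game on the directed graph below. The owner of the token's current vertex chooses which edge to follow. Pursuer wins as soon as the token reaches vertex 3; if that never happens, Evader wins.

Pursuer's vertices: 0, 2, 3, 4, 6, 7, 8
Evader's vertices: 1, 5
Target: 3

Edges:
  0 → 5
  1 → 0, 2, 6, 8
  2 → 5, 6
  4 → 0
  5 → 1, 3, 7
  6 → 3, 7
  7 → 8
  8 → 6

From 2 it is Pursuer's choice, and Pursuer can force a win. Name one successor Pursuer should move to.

A0 = {3}
A1: add {6} — 6 (Pursuer) has 6→3.
A2: add {2, 8} — 2 (Pursuer) has 2→6; 8 (Pursuer) has 8→6.
A3: add {7} — 7 (Pursuer) has 7→8.
A4 = A3; e.g. 0 (Pursuer) has no edge into A3. Fixed point.
From 2, successor 6 is in the attractor (rank 1); the other successor 5 is not.

6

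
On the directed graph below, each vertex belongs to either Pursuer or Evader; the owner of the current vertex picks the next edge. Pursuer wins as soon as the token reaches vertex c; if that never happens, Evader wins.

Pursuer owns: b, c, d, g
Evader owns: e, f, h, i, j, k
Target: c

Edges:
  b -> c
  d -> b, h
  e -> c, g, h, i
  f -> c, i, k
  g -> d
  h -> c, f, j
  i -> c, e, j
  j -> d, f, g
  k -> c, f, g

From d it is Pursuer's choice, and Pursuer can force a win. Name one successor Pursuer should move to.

b

A0 = {c}
A1: add {b} — b (Pursuer) has b→c.
A2: add {d} — d (Pursuer) has d→b.
A3: add {g} — g (Pursuer) has g→d.
A4 = A3; e.g. e (Evader) can still go to h. Fixed point.
From d, successor b is in the attractor (rank 1); the other successor h is not.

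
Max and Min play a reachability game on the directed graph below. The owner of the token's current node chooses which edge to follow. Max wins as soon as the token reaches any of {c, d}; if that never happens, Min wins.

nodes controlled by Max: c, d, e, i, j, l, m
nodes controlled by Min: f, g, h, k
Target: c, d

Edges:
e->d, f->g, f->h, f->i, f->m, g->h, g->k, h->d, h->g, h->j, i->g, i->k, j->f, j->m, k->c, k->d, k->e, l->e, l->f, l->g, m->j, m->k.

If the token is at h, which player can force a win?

A0 = {c, d}
A1: add {e} — e (Max) has e→d.
A2: add {k, l} — k (Min): all of {c, d, e} already in; l (Max) has l→e.
A3: add {i, m} — i (Max) has i→k; m (Max) has m→k.
A4: add {j} — j (Max) has j→m.
A5 = A4; e.g. f (Min) can still go to g. Fixed point.
h never enters the attractor, so Min can avoid the target forever.

Min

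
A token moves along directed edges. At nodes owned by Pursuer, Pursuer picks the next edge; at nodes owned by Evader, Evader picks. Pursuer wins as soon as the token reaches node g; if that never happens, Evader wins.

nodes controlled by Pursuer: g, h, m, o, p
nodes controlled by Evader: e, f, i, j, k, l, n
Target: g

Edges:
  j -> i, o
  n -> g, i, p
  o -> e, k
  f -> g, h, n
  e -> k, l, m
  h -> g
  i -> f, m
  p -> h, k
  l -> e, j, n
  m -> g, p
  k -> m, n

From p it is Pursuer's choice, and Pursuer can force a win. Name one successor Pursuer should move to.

h

A0 = {g}
A1: add {h, m} — h (Pursuer) has h→g; m (Pursuer) has m→g.
A2: add {p} — p (Pursuer) has p→h.
A3 = A2; e.g. e (Evader) can still go to k. Fixed point.
From p, successor h is in the attractor (rank 1); the other successor k is not.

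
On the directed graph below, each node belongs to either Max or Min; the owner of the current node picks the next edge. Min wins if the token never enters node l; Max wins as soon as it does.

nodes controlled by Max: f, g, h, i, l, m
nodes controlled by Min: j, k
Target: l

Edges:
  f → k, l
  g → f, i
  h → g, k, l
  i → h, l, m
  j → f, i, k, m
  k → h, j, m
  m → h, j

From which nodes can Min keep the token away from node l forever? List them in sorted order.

j, k

A0 = {l}
A1: add {f, h, i} — f (Max) has f→l; h (Max) has h→l; i (Max) has i→l.
A2: add {g, m} — g (Max) has g→f; m (Max) has m→h.
A3 = A2; e.g. j (Min) can still go to k. Fixed point.
Max's attractor = {f, g, h, i, l, m}; Min avoids the target exactly from the complement.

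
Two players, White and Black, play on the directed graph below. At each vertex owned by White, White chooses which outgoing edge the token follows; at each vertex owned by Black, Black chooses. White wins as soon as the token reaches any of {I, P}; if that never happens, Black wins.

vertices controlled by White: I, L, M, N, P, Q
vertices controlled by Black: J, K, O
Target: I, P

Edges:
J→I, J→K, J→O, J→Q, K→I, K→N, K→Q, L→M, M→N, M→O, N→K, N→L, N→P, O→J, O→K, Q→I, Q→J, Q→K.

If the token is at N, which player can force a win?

A0 = {I, P}
A1: add {N, Q} — N (White) has N→P; Q (White) has Q→I.
N ∈ A1, so White can force the target.

White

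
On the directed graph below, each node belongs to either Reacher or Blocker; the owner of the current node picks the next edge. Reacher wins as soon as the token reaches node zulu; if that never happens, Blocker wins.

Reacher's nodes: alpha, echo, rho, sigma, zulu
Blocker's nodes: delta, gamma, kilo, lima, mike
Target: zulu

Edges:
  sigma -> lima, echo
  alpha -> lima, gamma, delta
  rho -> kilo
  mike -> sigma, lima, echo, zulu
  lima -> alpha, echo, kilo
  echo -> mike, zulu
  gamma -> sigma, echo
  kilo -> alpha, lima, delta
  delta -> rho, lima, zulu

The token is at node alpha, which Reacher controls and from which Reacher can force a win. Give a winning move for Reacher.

gamma

A0 = {zulu}
A1: add {echo} — echo (Reacher) has echo→zulu.
A2: add {sigma} — sigma (Reacher) has sigma→echo.
A3: add {gamma} — gamma (Blocker): all of {sigma, echo} already in.
A4: add {alpha} — alpha (Reacher) has alpha→gamma.
A5 = A4; e.g. rho (Reacher) has no edge into A4. Fixed point.
From alpha, successor gamma is in the attractor (rank 3); the other successors delta, lima are not.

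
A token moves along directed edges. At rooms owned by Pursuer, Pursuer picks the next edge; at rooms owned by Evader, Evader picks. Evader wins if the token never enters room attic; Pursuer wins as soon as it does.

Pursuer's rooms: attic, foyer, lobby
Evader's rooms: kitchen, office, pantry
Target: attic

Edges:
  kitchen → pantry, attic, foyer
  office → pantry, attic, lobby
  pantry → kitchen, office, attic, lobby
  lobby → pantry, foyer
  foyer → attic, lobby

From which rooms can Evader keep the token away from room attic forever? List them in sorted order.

A0 = {attic}
A1: add {foyer} — foyer (Pursuer) has foyer→attic.
A2: add {lobby} — lobby (Pursuer) has lobby→foyer.
A3 = A2; e.g. kitchen (Evader) can still go to pantry. Fixed point.
Pursuer's attractor = {attic, foyer, lobby}; Evader avoids the target exactly from the complement.

kitchen, office, pantry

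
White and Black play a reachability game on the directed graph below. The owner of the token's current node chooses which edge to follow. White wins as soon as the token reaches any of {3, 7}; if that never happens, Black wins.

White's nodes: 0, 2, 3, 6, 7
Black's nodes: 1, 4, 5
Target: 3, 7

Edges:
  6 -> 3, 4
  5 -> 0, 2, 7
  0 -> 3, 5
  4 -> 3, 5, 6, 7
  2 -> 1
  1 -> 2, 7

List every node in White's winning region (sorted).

0, 3, 6, 7

A0 = {3, 7}
A1: add {0, 6} — 0 (White) has 0→3; 6 (White) has 6→3.
A2 = A1; e.g. 1 (Black) can still go to 2. Fixed point.
White's winning region = {0, 3, 6, 7}.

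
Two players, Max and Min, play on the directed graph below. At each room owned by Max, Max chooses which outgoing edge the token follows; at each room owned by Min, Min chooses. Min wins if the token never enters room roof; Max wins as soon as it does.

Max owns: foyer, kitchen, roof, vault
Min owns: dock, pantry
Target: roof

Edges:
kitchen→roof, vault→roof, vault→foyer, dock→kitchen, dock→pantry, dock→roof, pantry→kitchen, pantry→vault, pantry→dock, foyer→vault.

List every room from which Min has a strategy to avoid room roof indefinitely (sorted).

A0 = {roof}
A1: add {kitchen, vault} — kitchen (Max) has kitchen→roof; vault (Max) has vault→roof.
A2: add {foyer} — foyer (Max) has foyer→vault.
A3 = A2; e.g. dock (Min) can still go to pantry. Fixed point.
Max's attractor = {foyer, kitchen, roof, vault}; Min avoids the target exactly from the complement.

dock, pantry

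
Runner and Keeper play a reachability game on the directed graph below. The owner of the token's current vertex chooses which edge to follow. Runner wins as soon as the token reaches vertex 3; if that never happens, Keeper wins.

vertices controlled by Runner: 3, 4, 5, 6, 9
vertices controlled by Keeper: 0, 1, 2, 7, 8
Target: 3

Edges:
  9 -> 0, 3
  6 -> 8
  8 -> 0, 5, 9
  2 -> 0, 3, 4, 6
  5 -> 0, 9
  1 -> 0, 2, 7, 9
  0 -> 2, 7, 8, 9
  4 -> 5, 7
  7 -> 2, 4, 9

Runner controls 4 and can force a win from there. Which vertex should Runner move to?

A0 = {3}
A1: add {9} — 9 (Runner) has 9→3.
A2: add {5} — 5 (Runner) has 5→9.
A3: add {4} — 4 (Runner) has 4→5.
A4 = A3; e.g. 0 (Keeper) can still go to 2. Fixed point.
From 4, successor 5 is in the attractor (rank 2); the other successor 7 is not.

5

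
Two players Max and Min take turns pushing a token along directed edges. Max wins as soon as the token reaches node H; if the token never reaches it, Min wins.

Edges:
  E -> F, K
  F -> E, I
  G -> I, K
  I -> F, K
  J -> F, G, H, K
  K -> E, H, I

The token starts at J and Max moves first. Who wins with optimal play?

Max

Track states (vertex, player-to-move).
A0 = {(H,Max), (H,Min)}
A1: add {(J,Max), (K,Max)}.
(J,Max) ∈ A1 ⇒ Max forces the target.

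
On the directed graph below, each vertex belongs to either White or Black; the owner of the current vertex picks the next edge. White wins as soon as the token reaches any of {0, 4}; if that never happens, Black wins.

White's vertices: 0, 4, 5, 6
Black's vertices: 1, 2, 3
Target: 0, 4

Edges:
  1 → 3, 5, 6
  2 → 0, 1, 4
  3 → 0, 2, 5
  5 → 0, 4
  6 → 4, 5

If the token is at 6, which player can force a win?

White

A0 = {0, 4}
A1: add {5, 6} — 5 (White) has 5→0; 6 (White) has 6→4.
A2 = A1; e.g. 1 (Black) can still go to 3. Fixed point.
6 ∈ A1, so White can force the target.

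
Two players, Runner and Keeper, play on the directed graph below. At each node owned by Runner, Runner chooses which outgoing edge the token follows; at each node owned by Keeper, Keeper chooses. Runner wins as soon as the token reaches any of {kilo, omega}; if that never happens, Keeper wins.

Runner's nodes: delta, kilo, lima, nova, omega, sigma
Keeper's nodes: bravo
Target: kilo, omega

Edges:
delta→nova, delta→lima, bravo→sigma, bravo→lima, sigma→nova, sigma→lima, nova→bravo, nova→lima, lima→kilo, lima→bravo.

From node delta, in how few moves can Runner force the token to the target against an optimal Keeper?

2

A0 = {kilo, omega}
A1: add {lima} — lima (Runner) has lima→kilo.
A2: add {delta, nova, sigma} — delta (Runner) has delta→lima; sigma (Runner) has sigma→lima; nova (Runner) has nova→lima.
delta enters the attractor at level 2, so Runner can force the target in 2 moves from there.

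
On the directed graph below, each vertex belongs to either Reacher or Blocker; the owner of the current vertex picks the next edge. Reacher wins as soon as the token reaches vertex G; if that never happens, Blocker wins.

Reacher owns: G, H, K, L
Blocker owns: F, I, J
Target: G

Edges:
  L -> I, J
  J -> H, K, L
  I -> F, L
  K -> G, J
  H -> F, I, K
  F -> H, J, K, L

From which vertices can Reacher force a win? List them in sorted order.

A0 = {G}
A1: add {K} — K (Reacher) has K→G.
A2: add {H} — H (Reacher) has H→K.
A3 = A2; e.g. F (Blocker) can still go to J. Fixed point.
Reacher's winning region = {G, H, K}.

G, H, K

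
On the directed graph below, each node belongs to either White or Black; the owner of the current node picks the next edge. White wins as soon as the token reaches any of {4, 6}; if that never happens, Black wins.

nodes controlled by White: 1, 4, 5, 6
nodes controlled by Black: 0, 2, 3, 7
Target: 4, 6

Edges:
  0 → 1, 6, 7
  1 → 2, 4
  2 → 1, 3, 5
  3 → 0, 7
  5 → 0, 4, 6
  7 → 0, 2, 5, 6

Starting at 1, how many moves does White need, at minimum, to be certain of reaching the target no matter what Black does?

1

A0 = {4, 6}
A1: add {1, 5} — 1 (White) has 1→4; 5 (White) has 5→4.
A2 = A1; e.g. 0 (Black) can still go to 7. Fixed point.
1 enters the attractor at level 1, so White can force the target in 1 move from there.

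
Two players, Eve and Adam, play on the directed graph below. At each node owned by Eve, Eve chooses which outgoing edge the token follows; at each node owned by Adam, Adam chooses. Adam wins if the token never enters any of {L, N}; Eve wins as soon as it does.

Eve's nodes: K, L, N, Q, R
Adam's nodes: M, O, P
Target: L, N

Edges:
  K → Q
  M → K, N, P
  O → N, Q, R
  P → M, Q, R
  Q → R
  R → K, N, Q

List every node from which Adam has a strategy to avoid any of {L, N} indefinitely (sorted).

M, P

A0 = {L, N}
A1: add {R} — R (Eve) has R→N.
A2: add {Q} — Q (Eve) has Q→R.
A3: add {K, O} — K (Eve) has K→Q; O (Adam): all of {N, Q, R} already in.
A4 = A3; e.g. M (Adam) can still go to P. Fixed point.
Eve's attractor = {K, L, N, O, Q, R}; Adam avoids the target exactly from the complement.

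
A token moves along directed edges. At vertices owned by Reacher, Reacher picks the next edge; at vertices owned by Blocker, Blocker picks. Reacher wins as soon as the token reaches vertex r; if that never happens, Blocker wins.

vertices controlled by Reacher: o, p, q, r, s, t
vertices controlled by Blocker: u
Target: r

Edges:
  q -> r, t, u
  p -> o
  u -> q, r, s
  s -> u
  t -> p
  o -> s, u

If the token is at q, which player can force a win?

A0 = {r}
A1: add {q} — q (Reacher) has q→r.
A2 = A1; e.g. o (Reacher) has no edge into A1. Fixed point.
q ∈ A1, so Reacher can force the target.

Reacher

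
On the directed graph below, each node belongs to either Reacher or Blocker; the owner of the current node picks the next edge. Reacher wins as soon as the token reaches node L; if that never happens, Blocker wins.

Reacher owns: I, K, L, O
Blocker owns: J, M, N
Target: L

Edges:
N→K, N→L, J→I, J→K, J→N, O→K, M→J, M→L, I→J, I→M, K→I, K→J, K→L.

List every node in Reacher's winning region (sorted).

A0 = {L}
A1: add {K} — K (Reacher) has K→L.
A2: add {N, O} — N (Blocker): all of {K, L} already in; O (Reacher) has O→K.
A3 = A2; e.g. I (Reacher) has no edge into A2. Fixed point.
Reacher's winning region = {K, L, N, O}.

K, L, N, O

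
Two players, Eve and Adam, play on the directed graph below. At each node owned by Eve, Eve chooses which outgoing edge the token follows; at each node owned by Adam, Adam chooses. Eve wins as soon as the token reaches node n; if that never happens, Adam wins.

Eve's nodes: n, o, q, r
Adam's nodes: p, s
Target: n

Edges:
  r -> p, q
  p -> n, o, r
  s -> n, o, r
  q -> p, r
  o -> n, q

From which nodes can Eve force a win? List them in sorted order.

A0 = {n}
A1: add {o} — o (Eve) has o→n.
A2 = A1; e.g. p (Adam) can still go to r. Fixed point.
Eve's winning region = {n, o}.

n, o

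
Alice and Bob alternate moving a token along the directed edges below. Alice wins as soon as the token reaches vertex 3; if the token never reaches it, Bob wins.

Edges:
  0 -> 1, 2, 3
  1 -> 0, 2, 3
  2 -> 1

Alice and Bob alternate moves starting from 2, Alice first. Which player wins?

Bob

Track states (vertex, player-to-move).
A0 = {(3,Alice), (3,Bob)}
A1: add {(0,Alice), (1,Alice)}.
A2: add {(2,Bob)}.
A3 = A2; e.g. (0,Bob) stays out. (2,Alice) never enters ⇒ Bob avoids the target.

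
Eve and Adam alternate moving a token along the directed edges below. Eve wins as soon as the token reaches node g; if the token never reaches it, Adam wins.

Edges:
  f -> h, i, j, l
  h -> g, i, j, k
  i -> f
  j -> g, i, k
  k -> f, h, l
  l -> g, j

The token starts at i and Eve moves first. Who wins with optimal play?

Adam

Track states (vertex, player-to-move).
A0 = {(g,Eve), (g,Adam)}
A1: add {(h,Eve), (j,Eve), (l,Eve)}.
A2: add {(l,Adam)}.
A3: add {(f,Eve), (k,Eve)}.
A4: add {(i,Adam), (k,Adam)}.
A5 = A4; e.g. (f,Adam) stays out. (i,Eve) never enters ⇒ Adam avoids the target.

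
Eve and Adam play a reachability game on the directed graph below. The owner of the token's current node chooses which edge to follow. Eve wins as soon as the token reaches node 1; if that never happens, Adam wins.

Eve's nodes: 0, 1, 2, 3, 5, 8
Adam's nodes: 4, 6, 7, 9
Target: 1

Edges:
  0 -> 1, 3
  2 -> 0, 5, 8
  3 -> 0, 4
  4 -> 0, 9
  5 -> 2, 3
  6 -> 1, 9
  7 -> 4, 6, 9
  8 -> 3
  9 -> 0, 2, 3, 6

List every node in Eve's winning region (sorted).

0, 1, 2, 3, 5, 8

A0 = {1}
A1: add {0} — 0 (Eve) has 0→1.
A2: add {2, 3} — 2 (Eve) has 2→0; 3 (Eve) has 3→0.
A3: add {5, 8} — 5 (Eve) has 5→2; 8 (Eve) has 8→3.
A4 = A3; e.g. 4 (Adam) can still go to 9. Fixed point.
Eve's winning region = {0, 1, 2, 3, 5, 8}.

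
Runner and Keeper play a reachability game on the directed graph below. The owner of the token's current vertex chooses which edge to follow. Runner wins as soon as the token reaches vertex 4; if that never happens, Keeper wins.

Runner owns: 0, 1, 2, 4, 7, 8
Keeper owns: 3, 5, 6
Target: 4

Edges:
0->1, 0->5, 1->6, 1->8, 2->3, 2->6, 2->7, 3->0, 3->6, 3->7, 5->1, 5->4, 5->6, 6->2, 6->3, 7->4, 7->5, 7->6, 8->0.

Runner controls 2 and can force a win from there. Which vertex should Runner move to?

7

A0 = {4}
A1: add {7} — 7 (Runner) has 7→4.
A2: add {2} — 2 (Runner) has 2→7.
A3 = A2; e.g. 0 (Runner) has no edge into A2. Fixed point.
From 2, successor 7 is in the attractor (rank 1); the other successors 3, 6 are not.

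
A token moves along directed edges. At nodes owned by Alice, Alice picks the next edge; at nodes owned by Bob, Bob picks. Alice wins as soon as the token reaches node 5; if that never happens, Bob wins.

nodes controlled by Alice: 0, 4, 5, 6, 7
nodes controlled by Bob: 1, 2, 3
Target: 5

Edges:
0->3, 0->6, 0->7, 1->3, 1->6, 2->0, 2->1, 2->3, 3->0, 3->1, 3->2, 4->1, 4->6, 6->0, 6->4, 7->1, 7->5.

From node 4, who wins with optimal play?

Alice

A0 = {5}
A1: add {7} — 7 (Alice) has 7→5.
A2: add {0} — 0 (Alice) has 0→7.
A3: add {6} — 6 (Alice) has 6→0.
A4: add {4} — 4 (Alice) has 4→6.
A5 = A4; e.g. 1 (Bob) can still go to 3. Fixed point.
4 ∈ A4, so Alice can force the target.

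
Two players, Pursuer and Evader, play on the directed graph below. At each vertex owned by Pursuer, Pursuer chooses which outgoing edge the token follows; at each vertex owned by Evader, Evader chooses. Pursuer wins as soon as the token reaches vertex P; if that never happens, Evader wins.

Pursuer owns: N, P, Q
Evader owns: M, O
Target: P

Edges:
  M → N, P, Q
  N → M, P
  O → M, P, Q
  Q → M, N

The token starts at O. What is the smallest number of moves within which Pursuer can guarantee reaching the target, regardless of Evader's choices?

4

A0 = {P}
A1: add {N} — N (Pursuer) has N→P.
A2: add {Q} — Q (Pursuer) has Q→N.
A3: add {M} — M (Evader): all of {N, P, Q} already in.
A4: add {O} — O (Evader): all of {M, P, Q} already in.
A4 = all vertices. Fixed point.
O enters the attractor at level 4, so Pursuer can force the target in 4 moves from there.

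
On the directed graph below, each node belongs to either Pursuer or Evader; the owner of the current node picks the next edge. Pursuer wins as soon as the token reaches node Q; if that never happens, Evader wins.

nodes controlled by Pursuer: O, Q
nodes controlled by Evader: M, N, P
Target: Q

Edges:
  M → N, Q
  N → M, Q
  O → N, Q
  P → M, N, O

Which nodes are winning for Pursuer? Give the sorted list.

A0 = {Q}
A1: add {O} — O (Pursuer) has O→Q.
A2 = A1; e.g. M (Evader) can still go to N. Fixed point.
Pursuer's winning region = {O, Q}.

O, Q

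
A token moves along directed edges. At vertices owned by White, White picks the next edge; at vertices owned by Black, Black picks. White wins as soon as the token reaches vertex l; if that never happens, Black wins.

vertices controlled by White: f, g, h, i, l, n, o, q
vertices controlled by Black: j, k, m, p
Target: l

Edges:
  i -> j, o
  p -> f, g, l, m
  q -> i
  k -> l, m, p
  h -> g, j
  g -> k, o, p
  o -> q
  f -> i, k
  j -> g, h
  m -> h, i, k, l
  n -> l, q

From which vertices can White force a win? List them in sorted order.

A0 = {l}
A1: add {n} — n (White) has n→l.
A2 = A1; e.g. f (White) has no edge into A1. Fixed point.
White's winning region = {l, n}.

l, n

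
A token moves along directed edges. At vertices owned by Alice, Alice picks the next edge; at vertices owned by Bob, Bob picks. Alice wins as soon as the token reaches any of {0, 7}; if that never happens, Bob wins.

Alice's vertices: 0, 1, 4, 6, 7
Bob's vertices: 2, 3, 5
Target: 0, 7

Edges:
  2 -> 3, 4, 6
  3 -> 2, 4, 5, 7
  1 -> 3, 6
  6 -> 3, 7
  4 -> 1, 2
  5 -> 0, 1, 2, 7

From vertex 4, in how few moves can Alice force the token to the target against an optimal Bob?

A0 = {0, 7}
A1: add {6} — 6 (Alice) has 6→7.
A2: add {1} — 1 (Alice) has 1→6.
A3: add {4} — 4 (Alice) has 4→1.
A4 = A3; e.g. 2 (Bob) can still go to 3. Fixed point.
4 enters the attractor at level 3, so Alice can force the target in 3 moves from there.

3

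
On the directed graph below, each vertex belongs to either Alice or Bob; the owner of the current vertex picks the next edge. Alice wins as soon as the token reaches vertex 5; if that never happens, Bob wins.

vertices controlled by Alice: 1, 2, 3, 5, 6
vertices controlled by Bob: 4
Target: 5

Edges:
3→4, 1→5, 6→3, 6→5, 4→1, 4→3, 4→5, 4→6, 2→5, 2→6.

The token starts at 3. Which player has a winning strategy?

Bob

A0 = {5}
A1: add {1, 2, 6} — 1 (Alice) has 1→5; 2 (Alice) has 2→5; 6 (Alice) has 6→5.
A2 = A1; e.g. 3 (Alice) has no edge into A1. Fixed point.
3 never enters the attractor, so Bob can avoid the target forever.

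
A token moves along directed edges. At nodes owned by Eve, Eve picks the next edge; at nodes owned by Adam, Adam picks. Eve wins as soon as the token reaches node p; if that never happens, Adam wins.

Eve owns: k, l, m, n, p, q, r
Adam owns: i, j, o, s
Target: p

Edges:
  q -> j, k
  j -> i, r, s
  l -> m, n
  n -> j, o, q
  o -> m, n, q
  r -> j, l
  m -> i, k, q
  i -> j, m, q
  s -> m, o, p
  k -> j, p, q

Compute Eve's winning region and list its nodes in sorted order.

k, l, m, n, o, p, q, r, s

A0 = {p}
A1: add {k} — k (Eve) has k→p.
A2: add {m, q} — m (Eve) has m→k; q (Eve) has q→k.
A3: add {l, n} — l (Eve) has l→m; n (Eve) has n→q.
A4: add {o, r} — o (Adam): all of {m, n, q} already in; r (Eve) has r→l.
A5: add {s} — s (Adam): all of {m, o, p} already in.
A6 = A5; e.g. i (Adam) can still go to j. Fixed point.
Eve's winning region = {k, l, m, n, o, p, q, r, s}.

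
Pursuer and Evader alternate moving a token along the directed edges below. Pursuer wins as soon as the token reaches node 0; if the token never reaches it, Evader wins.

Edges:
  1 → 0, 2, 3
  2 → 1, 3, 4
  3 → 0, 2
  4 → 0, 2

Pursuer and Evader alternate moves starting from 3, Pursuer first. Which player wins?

Track states (vertex, player-to-move).
A0 = {(0,Pursuer), (0,Evader)}
A1: add {(1,Pursuer), (3,Pursuer), (4,Pursuer)}.
(3,Pursuer) ∈ A1 ⇒ Pursuer forces the target.

Pursuer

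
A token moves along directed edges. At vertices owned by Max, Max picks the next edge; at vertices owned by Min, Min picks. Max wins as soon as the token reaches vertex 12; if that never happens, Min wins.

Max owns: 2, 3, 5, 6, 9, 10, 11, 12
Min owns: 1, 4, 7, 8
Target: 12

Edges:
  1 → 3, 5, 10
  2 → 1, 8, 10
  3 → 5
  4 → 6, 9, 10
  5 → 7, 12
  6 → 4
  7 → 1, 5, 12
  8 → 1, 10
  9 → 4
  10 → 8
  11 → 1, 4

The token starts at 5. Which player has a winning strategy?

Max

A0 = {12}
A1: add {5} — 5 (Max) has 5→12.
5 ∈ A1, so Max can force the target.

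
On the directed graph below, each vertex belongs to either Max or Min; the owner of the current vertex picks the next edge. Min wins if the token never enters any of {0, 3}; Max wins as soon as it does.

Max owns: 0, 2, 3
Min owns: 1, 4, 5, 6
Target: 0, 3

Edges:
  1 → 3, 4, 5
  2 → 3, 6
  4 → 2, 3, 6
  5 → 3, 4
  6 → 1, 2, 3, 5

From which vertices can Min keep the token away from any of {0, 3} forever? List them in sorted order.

A0 = {0, 3}
A1: add {2} — 2 (Max) has 2→3.
A2 = A1; e.g. 1 (Min) can still go to 4. Fixed point.
Max's attractor = {0, 2, 3}; Min avoids the target exactly from the complement.

1, 4, 5, 6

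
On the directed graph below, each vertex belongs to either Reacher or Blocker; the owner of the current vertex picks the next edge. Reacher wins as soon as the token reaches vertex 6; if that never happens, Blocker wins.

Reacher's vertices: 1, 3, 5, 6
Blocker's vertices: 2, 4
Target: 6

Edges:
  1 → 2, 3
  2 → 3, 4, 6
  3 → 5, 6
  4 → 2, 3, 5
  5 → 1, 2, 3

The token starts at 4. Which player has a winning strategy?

A0 = {6}
A1: add {3} — 3 (Reacher) has 3→6.
A2: add {1, 5} — 1 (Reacher) has 1→3; 5 (Reacher) has 5→3.
A3 = A2; e.g. 2 (Blocker) can still go to 4. Fixed point.
4 never enters the attractor, so Blocker can avoid the target forever.

Blocker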